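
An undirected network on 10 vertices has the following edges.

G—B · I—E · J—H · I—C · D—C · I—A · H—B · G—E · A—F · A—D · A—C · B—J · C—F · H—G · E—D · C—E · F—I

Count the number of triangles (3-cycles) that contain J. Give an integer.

1

J's neighbors: B and H.
Neighbor pairs that are themselves tied: J–B–H. Each forms one triangle with J, for 1 in total.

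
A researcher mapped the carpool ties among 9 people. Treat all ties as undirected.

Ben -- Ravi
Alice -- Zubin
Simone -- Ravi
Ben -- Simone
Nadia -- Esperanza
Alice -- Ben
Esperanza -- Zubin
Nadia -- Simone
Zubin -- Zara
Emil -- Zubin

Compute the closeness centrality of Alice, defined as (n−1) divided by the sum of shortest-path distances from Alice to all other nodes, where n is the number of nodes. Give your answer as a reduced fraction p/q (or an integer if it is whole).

Distances from Alice: Ben:1, Emil:2, Esperanza:2, Nadia:3, Ravi:2, Simone:2, Zara:2, Zubin:1. Sum = 15.
n = 9, so closeness = 8/15.

8/15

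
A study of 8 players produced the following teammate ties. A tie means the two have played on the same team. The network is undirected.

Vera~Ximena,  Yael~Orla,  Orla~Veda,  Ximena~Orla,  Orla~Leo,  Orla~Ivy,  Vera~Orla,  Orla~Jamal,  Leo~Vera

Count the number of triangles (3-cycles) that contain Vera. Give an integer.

Vera's neighbors: Leo, Orla, and Ximena.
Neighbor pairs that are themselves tied: Vera–Leo–Orla; Vera–Orla–Ximena. Each forms one triangle with Vera, for 2 in total.

2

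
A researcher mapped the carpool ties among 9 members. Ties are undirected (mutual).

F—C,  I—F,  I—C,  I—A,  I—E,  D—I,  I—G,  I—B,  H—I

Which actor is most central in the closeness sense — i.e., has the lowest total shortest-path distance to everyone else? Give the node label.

I

Farness (sum of distances to all others) for each node — A:15, B:15, C:14, D:15, E:15, F:14, G:15, H:15, I:8.
The smallest farness is 8, for I, so I has the highest closeness.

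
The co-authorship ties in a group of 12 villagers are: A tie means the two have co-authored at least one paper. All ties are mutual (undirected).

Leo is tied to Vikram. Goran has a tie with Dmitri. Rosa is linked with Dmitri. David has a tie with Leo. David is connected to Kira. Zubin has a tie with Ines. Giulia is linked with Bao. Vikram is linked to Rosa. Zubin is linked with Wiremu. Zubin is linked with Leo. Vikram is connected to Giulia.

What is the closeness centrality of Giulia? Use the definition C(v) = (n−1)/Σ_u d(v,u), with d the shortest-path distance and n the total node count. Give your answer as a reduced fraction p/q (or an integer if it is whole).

11/31

Distances from Giulia: Bao:1, David:3, Dmitri:3, Goran:4, Ines:4, Kira:4, Leo:2, Rosa:2, Vikram:1, Wiremu:4, Zubin:3. Sum = 31.
n = 12, so closeness = 11/31.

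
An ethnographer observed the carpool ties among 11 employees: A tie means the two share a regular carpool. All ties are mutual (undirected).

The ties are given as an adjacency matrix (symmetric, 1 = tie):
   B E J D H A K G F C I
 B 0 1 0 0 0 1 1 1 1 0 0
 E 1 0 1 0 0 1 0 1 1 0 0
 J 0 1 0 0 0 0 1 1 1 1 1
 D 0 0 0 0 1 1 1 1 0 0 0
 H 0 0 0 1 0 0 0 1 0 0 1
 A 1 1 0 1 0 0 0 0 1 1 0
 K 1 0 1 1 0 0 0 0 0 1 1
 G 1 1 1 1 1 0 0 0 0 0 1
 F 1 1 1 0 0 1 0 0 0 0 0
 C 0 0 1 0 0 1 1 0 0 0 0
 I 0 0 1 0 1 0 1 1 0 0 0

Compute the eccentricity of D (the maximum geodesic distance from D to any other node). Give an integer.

2

Distances from D: A:1, B:2, C:2, E:2, F:2, G:1, H:1, I:2, J:2, K:1.
The largest is 2 (to I, B, E, F, C, and J), so the eccentricity of D is 2.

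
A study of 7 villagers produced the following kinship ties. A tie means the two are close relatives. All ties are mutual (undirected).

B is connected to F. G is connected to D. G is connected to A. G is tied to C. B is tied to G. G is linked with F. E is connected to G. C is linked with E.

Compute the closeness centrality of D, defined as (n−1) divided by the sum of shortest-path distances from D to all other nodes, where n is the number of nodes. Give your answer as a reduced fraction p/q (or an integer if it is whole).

Distances from D: A:2, B:2, C:2, E:2, F:2, G:1. Sum = 11.
n = 7, so closeness = 6/11.

6/11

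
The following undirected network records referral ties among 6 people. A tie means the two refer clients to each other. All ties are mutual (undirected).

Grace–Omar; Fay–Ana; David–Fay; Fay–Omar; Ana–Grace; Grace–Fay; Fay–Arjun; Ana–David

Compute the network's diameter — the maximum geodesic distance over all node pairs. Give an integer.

2

Eccentricity of each node (its greatest distance to any other): Ana:2, Arjun:2, David:2, Fay:1, Grace:2, Omar:2.
The maximum eccentricity is 2, realized for instance by the pair Grace–David via Grace – Fay – David. So the diameter is 2.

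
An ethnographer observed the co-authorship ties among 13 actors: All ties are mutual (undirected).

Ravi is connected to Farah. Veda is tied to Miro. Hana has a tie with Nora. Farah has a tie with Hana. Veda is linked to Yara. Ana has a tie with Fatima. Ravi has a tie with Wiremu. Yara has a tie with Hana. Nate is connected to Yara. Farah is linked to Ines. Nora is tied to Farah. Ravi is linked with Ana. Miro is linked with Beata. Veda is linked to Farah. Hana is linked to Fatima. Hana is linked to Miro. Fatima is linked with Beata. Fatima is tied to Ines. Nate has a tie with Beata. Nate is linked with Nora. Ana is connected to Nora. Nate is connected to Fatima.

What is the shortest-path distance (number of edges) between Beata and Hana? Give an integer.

2

One shortest route is Beata – Miro – Hana, which uses 2 edges, and Beata and Hana are not directly tied, so nothing shorter exists. So d(Beata,Hana) = 2.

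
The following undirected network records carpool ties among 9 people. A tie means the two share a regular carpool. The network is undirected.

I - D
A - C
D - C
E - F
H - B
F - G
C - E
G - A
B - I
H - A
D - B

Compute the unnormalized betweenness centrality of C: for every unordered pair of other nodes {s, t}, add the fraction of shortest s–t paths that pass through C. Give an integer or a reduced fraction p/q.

21/2

Pairs whose geodesics pass through C — B–E: 1; B–F: 1/2; I–E: 1; I–F: 1; I–G: 1/2; I–A: 1/2; D–E: 1; D–F: 1; D–G: 1; D–A: 1; E–A: 1; E–H: 1.
All other pairs contribute 0.
Summing the contributions gives betweenness(C) = 21/2.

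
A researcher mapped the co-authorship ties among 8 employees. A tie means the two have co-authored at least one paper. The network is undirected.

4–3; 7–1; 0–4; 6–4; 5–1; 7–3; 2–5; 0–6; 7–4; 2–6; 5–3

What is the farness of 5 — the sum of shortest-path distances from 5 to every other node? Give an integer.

12

Distances from 5: 0:3, 1:1, 2:1, 3:1, 4:2, 6:2, 7:2.
Sum = 3 + 1 + 1 + 1 + 2 + 2 + 2 = 12.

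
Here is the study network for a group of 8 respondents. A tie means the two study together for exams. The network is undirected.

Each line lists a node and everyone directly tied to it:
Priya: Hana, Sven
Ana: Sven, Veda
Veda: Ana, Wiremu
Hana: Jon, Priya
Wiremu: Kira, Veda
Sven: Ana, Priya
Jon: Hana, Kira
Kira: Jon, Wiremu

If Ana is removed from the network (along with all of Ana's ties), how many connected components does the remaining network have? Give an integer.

Ana's neighbors (Sven and Veda) remain reachable from one another through other ties, so the rest of the network stays in one piece.

1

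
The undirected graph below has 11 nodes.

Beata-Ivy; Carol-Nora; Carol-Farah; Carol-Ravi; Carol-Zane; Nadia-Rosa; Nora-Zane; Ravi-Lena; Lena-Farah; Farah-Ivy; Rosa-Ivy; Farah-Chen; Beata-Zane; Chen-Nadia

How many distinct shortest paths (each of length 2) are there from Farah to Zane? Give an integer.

1

The shortest distance is 2, and the only length-2 path is Farah–Carol–Zane. So there is exactly 1 shortest path.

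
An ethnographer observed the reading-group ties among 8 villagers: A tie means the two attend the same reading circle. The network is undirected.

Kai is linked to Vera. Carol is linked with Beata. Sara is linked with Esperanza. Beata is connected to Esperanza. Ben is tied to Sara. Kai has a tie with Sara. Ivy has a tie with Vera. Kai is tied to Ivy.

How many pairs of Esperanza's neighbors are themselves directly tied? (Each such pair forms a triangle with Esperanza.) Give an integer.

Esperanza's neighbors are Beata and Sara, but none of them are tied to each other, so no triangle contains Esperanza.

0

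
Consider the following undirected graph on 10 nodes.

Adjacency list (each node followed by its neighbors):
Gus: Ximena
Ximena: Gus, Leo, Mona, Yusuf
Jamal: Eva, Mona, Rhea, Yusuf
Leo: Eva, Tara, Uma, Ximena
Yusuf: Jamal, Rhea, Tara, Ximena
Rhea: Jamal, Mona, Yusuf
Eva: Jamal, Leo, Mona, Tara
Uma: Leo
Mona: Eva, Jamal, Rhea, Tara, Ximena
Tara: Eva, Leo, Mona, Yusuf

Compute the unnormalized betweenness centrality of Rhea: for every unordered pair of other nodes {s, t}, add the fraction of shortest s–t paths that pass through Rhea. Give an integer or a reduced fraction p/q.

Pairs whose geodesics pass through Rhea — Yusuf–Mona: 1/4.
All other pairs contribute 0.
Summing the contributions gives betweenness(Rhea) = 1/4.

1/4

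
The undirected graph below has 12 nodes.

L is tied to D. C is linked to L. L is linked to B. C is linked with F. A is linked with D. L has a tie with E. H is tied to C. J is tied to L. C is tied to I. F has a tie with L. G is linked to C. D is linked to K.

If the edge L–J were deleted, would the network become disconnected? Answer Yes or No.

Yes

Without the L–J edge there is no alternate route between L and J, so the network disconnects. It is a bridge.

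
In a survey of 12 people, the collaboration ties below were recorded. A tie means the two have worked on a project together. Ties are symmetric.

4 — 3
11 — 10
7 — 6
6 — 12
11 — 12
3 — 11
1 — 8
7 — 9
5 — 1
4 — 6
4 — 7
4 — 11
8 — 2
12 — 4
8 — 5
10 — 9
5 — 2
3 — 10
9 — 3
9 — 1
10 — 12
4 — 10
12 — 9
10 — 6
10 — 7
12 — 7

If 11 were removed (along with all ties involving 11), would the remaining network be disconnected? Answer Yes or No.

Even without 11, every remaining node can still reach every other (the residual graph is connected), so 11 is not a cut vertex.

No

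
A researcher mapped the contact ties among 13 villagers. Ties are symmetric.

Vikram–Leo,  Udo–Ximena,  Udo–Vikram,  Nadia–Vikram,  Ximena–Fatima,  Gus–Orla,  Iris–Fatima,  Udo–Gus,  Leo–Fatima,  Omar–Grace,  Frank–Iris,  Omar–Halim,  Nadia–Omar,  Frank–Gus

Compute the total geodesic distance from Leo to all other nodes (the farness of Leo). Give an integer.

Distances from Leo: Fatima:1, Frank:3, Grace:4, Gus:3, Halim:4, Iris:2, Nadia:2, Omar:3, Orla:4, Udo:2, Vikram:1, Ximena:2.
Sum = 1 + 3 + 4 + 3 + 4 + 2 + 2 + 3 + 4 + 2 + 1 + 2 = 31.

31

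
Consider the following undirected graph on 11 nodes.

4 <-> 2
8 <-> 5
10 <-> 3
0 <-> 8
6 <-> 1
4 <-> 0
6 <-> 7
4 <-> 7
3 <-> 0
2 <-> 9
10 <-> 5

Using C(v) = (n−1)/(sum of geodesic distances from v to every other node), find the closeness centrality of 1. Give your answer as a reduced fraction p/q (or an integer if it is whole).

10/41

Distances from 1: 0:4, 2:4, 3:5, 4:3, 5:6, 6:1, 7:2, 8:5, 9:5, 10:6. Sum = 41.
n = 11, so closeness = 10/41.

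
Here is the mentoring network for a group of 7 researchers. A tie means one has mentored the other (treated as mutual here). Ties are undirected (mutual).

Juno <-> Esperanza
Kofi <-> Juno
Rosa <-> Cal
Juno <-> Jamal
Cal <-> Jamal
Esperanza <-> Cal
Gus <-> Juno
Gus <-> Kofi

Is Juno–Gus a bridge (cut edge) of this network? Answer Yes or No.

Even without that edge, Juno still reaches Gus via Juno – Kofi – Gus, so the network stays connected. Not a bridge.

No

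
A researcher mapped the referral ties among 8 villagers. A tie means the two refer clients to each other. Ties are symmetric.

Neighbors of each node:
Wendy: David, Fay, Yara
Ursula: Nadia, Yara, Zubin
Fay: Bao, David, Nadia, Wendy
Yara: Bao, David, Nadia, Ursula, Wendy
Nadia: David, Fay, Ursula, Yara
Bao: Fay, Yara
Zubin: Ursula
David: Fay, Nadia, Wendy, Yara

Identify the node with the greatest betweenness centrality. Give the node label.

Unnormalized betweenness of each node: Bao:1/4, David:7/12, Fay:11/6, Nadia:13/4, Ursula:6, Wendy:1/4, Yara:41/6, Zubin:0.
Yara has the largest value, 41/6, making it the main broker — the node through which the most shortest paths run.

Yara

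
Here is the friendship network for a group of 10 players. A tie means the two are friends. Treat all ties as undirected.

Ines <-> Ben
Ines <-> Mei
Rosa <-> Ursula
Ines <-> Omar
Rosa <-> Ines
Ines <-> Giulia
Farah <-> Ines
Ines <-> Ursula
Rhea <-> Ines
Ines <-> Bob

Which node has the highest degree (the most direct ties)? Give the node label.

Ines

Degrees — Ben:1, Bob:1, Farah:1, Giulia:1, Ines:9, Mei:1, Omar:1, Rhea:1, Rosa:2, Ursula:2.
The maximum is 9, attained only by Ines.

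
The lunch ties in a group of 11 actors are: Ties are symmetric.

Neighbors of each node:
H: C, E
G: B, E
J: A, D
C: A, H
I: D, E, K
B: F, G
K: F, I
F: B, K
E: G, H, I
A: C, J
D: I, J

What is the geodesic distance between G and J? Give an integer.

4

One shortest route is G – E – I – D – J, which uses 4 edges, and at distance 3 from G we only reach {C, D, K}, which does not include J. So d(G,J) = 4.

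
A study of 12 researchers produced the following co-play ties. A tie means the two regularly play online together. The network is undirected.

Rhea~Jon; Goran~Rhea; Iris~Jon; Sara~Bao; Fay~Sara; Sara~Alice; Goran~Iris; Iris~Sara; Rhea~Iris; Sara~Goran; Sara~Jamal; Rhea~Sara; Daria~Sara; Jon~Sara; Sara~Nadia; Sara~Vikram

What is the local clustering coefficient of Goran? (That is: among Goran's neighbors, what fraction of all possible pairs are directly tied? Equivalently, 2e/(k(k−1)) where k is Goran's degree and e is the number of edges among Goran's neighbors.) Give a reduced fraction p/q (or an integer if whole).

Goran's neighbors: Iris, Rhea, and Sara (k = 3).
Possible neighbor pairs: C(3,2) = 3. Edges among them: Iris–Rhea, Iris–Sara, Rhea–Sara → e = 3.
Clustering(Goran) = 3/3 = 1.

1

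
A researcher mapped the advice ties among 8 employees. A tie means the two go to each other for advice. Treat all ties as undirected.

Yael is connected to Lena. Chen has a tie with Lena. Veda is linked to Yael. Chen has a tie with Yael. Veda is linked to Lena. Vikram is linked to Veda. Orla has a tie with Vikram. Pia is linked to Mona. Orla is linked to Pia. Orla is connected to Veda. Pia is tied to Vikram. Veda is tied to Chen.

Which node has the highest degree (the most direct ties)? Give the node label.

Degrees — Chen:3, Lena:3, Mona:1, Orla:3, Pia:3, Veda:5, Vikram:3, Yael:3.
The maximum is 5, attained only by Veda.

Veda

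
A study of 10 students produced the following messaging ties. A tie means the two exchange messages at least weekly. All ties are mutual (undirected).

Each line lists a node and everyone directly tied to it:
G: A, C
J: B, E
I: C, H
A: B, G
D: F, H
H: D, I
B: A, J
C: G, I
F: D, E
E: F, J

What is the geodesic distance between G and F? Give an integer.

5

One shortest route is G – C – I – H – D – F, which uses 5 edges, and at distance 4 from G we only reach {D, E}, which does not include F. So d(G,F) = 5.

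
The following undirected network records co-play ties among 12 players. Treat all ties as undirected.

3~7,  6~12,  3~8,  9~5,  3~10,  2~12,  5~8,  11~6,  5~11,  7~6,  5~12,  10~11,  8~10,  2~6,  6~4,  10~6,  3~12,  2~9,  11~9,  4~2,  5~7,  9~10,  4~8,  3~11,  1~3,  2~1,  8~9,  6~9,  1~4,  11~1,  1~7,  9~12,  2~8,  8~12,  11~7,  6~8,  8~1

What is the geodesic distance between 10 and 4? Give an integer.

2

One shortest route is 10 – 6 – 4, which uses 2 edges, and 10 and 4 are not directly tied, so nothing shorter exists. So d(10,4) = 2.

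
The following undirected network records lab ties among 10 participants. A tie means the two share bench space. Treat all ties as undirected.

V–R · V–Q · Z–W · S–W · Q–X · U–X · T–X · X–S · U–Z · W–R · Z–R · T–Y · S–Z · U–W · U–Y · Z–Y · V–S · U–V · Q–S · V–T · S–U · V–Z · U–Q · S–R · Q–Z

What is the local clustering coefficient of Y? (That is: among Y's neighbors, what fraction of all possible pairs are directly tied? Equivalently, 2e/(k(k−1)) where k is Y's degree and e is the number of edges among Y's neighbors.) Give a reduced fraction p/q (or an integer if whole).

1/3

Y's neighbors: T, U, and Z (k = 3).
Possible neighbor pairs: C(3,2) = 3. Edges among them: U–Z → e = 1.
Clustering(Y) = 1/3.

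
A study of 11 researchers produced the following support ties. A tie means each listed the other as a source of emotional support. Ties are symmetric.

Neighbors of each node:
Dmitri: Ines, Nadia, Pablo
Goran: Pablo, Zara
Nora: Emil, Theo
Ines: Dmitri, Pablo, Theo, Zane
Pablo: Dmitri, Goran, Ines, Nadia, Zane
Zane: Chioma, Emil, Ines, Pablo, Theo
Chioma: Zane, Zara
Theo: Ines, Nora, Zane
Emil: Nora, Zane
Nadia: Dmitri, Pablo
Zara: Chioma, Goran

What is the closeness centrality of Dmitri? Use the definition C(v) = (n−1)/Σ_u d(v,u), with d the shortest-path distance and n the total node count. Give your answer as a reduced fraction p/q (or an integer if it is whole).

Distances from Dmitri: Chioma:3, Emil:3, Goran:2, Ines:1, Nadia:1, Nora:3, Pablo:1, Theo:2, Zane:2, Zara:3. Sum = 21.
n = 11, so closeness = 10/21.

10/21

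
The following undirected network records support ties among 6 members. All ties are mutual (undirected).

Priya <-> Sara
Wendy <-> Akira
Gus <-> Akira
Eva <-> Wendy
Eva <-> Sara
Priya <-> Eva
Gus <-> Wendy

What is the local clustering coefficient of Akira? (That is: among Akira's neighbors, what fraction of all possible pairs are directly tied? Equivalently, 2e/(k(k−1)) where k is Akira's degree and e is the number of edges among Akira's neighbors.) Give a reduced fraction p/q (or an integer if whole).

Akira's neighbors: Gus and Wendy (k = 2).
Possible neighbor pairs: C(2,2) = 1. Edges among them: Gus–Wendy → e = 1.
Clustering(Akira) = 1/1.

1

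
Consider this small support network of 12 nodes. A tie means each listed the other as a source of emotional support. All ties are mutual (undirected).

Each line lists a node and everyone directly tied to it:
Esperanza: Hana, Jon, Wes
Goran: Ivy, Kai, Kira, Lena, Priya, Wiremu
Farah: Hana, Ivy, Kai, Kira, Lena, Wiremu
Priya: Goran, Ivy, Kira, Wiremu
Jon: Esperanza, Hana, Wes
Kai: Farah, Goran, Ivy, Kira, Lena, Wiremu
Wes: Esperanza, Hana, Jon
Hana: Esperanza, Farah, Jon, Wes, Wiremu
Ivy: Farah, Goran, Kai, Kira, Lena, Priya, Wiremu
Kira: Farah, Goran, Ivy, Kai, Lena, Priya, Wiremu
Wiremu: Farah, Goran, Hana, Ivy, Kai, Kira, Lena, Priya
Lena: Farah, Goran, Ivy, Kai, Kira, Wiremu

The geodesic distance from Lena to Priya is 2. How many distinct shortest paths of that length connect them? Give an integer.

The shortest distance is 2. The length-2 paths are: Lena–Goran–Priya; Lena–Ivy–Priya; Lena–Wiremu–Priya; Lena–Kira–Priya.
That gives 4 distinct shortest paths.

4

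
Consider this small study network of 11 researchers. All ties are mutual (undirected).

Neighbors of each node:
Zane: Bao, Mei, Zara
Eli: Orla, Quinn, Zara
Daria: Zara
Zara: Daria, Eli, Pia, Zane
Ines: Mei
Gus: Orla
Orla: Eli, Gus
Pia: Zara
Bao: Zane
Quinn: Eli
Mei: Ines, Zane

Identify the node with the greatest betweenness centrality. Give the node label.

Zara

Unnormalized betweenness of each node: Bao:0, Daria:0, Eli:23, Gus:0, Ines:0, Mei:9, Orla:9, Pia:0, Quinn:0, Zane:23, Zara:33.
Zara has the largest value, 33, making it the main broker — the node through which the most shortest paths run.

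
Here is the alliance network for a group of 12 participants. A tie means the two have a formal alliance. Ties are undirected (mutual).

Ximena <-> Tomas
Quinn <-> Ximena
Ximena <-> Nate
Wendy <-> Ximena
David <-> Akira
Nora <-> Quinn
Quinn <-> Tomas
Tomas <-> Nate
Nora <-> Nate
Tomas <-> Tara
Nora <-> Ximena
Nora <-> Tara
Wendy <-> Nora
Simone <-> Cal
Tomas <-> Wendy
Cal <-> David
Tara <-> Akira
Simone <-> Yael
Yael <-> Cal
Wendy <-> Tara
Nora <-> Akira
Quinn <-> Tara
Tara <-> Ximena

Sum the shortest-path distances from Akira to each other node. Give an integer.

21

Distances from Akira: Cal:2, David:1, Nate:2, Nora:1, Quinn:2, Simone:3, Tara:1, Tomas:2, Wendy:2, Ximena:2, Yael:3.
Sum = 2 + 1 + 2 + 1 + 2 + 3 + 1 + 2 + 2 + 2 + 3 = 21.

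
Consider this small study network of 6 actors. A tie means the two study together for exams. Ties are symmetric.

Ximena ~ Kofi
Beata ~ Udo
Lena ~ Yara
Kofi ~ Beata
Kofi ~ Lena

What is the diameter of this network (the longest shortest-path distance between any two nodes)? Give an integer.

Eccentricity of each node (its greatest distance to any other): Beata:3, Kofi:2, Lena:3, Udo:4, Ximena:3, Yara:4.
The maximum eccentricity is 4, realized for instance by the pair Yara–Udo via Yara – Lena – Kofi – Beata – Udo. So the diameter is 4.

4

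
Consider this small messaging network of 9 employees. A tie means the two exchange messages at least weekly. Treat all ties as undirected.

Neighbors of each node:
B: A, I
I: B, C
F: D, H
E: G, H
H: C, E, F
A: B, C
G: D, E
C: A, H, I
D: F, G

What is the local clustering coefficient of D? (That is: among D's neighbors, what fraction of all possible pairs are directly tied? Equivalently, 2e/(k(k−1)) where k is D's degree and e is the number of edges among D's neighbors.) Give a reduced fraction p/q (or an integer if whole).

0

D's neighbors: F and G (k = 2).
Possible neighbor pairs: C(2,2) = 1. Edges among them: none → e = 0.
Clustering(D) = 0/1.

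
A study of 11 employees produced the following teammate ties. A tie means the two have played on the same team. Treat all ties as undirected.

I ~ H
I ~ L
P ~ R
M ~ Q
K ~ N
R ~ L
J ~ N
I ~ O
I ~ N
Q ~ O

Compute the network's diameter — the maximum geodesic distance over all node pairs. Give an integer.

6

Eccentricity of each node (its greatest distance to any other): H:4, I:3, J:5, K:5, L:4, M:6, N:4, O:4, P:6, Q:5, R:5.
The maximum eccentricity is 6, realized for instance by the pair P–M via P – R – L – I – O – Q – M. So the diameter is 6.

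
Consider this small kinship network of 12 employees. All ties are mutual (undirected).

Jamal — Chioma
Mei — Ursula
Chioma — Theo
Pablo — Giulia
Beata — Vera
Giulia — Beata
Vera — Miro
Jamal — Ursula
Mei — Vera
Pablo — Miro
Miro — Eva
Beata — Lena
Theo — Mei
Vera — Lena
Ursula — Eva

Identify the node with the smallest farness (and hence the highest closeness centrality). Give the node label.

Farness (sum of distances to all others) for each node — Beata:26, Chioma:34, Eva:25, Giulia:32, Jamal:31, Lena:28, Mei:21, Miro:23, Pablo:30, Theo:28, Ursula:24, Vera:20.
The smallest farness is 20, for Vera, so Vera has the highest closeness.

Vera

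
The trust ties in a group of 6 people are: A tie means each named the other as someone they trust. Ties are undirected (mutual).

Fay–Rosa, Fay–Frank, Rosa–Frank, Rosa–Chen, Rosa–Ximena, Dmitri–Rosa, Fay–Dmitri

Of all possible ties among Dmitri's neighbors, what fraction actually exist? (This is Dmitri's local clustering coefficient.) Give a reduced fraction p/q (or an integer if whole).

1

Dmitri's neighbors: Fay and Rosa (k = 2).
Possible neighbor pairs: C(2,2) = 1. Edges among them: Fay–Rosa → e = 1.
Clustering(Dmitri) = 1/1.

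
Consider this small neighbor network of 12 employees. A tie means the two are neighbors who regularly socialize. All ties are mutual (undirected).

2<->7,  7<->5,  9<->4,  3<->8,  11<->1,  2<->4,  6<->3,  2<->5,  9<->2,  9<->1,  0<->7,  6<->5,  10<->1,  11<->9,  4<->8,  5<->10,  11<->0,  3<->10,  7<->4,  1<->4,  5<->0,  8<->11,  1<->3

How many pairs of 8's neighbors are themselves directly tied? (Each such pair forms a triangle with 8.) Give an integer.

0

8's neighbors are 3, 4, and 11, but none of them are tied to each other, so no triangle contains 8.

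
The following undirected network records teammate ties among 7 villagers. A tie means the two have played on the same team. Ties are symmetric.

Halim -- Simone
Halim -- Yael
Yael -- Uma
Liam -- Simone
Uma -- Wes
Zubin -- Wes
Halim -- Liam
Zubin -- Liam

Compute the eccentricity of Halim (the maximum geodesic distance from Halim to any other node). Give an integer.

Distances from Halim: Liam:1, Simone:1, Uma:2, Wes:3, Yael:1, Zubin:2.
The largest is 3 (to Wes), so the eccentricity of Halim is 3.

3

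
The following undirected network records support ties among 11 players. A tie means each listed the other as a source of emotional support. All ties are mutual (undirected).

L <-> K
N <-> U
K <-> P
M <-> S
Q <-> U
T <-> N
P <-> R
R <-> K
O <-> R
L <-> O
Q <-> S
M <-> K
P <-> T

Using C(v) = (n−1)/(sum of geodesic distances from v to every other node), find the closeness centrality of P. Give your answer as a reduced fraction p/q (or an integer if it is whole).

Distances from P: K:1, L:2, M:2, N:2, O:2, Q:4, R:1, S:3, T:1, U:3. Sum = 21.
n = 11, so closeness = 10/21.

10/21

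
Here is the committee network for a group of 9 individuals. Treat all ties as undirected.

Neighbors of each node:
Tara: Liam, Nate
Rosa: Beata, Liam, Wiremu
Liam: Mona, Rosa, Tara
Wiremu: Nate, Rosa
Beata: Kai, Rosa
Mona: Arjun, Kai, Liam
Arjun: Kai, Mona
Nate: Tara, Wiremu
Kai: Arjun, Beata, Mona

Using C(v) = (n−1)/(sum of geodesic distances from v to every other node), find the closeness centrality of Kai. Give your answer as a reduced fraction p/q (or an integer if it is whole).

Distances from Kai: Arjun:1, Beata:1, Liam:2, Mona:1, Nate:4, Rosa:2, Tara:3, Wiremu:3. Sum = 17.
n = 9, so closeness = 8/17.

8/17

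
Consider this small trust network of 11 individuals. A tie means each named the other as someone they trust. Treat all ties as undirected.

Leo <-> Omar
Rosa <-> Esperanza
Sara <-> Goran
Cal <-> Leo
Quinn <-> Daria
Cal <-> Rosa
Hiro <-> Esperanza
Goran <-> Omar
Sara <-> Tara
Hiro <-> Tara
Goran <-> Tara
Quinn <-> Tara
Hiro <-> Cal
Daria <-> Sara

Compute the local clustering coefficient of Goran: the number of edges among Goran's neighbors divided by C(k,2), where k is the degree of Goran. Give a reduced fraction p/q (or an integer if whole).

1/3

Goran's neighbors: Omar, Sara, and Tara (k = 3).
Possible neighbor pairs: C(3,2) = 3. Edges among them: Sara–Tara → e = 1.
Clustering(Goran) = 1/3.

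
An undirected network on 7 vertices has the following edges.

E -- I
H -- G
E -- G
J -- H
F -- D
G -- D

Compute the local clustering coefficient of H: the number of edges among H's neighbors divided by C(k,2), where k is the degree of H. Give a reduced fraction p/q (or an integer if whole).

0

H's neighbors: G and J (k = 2).
Possible neighbor pairs: C(2,2) = 1. Edges among them: none → e = 0.
Clustering(H) = 0/1.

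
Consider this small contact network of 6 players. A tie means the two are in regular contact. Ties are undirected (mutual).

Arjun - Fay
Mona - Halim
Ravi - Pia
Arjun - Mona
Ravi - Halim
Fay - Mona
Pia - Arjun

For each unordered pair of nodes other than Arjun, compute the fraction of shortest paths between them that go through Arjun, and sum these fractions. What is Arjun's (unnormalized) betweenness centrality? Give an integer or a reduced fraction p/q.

5/2

Pairs whose geodesics pass through Arjun — Ravi–Fay: 1/2; Mona–Pia: 1; Pia–Fay: 1.
All other pairs contribute 0.
Summing the contributions gives betweenness(Arjun) = 5/2.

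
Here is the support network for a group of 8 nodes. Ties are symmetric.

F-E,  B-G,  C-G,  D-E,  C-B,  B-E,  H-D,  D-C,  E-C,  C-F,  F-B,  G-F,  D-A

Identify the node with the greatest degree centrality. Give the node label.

C

Degrees — A:1, B:4, C:5, D:4, E:4, F:4, G:3, H:1.
The maximum is 5, attained only by C.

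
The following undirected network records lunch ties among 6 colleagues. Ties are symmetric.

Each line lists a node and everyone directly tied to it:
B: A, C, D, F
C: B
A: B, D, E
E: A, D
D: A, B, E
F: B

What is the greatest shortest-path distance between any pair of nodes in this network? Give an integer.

Eccentricity of each node (its greatest distance to any other): A:2, B:2, C:3, D:2, E:3, F:3.
The maximum eccentricity is 3, realized for instance by the pair E–C via E – A – B – C. So the diameter is 3.

3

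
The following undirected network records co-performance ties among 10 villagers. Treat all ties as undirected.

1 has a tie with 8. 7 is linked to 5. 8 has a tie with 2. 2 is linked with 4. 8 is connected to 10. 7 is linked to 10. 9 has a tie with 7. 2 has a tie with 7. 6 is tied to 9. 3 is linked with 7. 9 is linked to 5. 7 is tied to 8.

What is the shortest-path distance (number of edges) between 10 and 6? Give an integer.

One shortest route is 10 – 7 – 9 – 6, which uses 3 edges, and at distance 2 from 10 we only reach {1, 2, 3, 5, 9}, which does not include 6. So d(10,6) = 3.

3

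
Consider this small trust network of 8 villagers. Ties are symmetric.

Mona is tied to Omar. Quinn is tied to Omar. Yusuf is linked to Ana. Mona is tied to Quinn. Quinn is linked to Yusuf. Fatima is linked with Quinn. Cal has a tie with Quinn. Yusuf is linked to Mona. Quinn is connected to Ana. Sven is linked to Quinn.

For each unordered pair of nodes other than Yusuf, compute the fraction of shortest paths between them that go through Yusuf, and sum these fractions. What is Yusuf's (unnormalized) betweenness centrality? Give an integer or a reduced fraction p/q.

1/2

Pairs whose geodesics pass through Yusuf — Mona–Ana: 1/2.
All other pairs contribute 0.
Summing the contributions gives betweenness(Yusuf) = 1/2.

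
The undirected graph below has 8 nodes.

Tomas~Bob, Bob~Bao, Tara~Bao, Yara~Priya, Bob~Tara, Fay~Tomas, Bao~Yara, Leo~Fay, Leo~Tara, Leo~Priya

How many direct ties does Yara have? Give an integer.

Yara is directly tied to Bao and Priya. That is 2 neighbors, so the degree of Yara is 2.

2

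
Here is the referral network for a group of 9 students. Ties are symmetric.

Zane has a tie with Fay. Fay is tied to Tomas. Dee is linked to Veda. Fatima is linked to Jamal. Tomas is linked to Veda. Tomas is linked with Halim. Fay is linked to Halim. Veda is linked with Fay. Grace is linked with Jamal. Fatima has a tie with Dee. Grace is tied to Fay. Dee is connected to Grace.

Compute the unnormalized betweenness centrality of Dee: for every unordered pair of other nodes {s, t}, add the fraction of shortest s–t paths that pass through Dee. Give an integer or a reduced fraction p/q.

23/4

Pairs whose geodesics pass through Dee — Veda–Grace: 1/2; Veda–Fatima: 1; Veda–Jamal: 2/3; Halim–Fatima: 3/4; Zane–Fatima: 2/3; Tomas–Fatima: 1; Fay–Fatima: 2/3; Grace–Fatima: 1/2.
All other pairs contribute 0.
Summing the contributions gives betweenness(Dee) = 23/4.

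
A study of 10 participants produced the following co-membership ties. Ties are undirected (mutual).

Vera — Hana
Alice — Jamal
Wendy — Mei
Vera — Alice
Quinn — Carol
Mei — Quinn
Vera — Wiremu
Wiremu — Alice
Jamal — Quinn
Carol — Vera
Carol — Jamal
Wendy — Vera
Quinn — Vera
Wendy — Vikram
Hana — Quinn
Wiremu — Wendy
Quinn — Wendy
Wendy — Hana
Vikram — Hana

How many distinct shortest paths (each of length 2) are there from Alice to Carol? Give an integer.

2

The shortest distance is 2. The length-2 paths are: Alice–Jamal–Carol; Alice–Vera–Carol.
That gives 2 distinct shortest paths.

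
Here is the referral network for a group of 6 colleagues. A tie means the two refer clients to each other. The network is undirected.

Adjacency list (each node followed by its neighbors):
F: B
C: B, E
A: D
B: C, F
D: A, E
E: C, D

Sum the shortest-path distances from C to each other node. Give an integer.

9

Distances from C: A:3, B:1, D:2, E:1, F:2.
Sum = 3 + 1 + 2 + 1 + 2 = 9.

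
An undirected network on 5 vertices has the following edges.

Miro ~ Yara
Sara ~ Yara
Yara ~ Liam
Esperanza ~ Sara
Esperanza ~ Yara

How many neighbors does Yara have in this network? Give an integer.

4

Yara is directly tied to Esperanza, Liam, Miro, and Sara. That is 4 neighbors, so the degree of Yara is 4.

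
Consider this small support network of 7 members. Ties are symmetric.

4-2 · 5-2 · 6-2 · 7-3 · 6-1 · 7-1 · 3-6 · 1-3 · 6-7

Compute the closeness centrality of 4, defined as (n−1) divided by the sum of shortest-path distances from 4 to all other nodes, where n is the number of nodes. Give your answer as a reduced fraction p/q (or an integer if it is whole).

Distances from 4: 1:3, 2:1, 3:3, 5:2, 6:2, 7:3. Sum = 14.
n = 7, so closeness = 6/14 = 3/7.

3/7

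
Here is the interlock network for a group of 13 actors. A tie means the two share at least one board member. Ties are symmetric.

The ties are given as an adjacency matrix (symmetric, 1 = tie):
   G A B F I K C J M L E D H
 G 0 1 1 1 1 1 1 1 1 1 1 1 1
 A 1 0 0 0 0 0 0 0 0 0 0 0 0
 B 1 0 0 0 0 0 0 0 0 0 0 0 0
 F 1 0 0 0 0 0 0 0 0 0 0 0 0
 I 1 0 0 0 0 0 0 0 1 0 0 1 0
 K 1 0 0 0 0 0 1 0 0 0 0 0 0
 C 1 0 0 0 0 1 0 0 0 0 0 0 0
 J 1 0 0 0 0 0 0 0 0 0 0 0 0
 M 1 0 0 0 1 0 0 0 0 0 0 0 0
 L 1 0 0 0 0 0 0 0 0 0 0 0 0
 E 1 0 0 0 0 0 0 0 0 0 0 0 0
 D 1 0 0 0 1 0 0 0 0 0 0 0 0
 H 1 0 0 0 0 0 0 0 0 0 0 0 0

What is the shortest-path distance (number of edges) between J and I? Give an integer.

One shortest route is J – G – I, which uses 2 edges, and J and I are not directly tied, so nothing shorter exists. So d(J,I) = 2.

2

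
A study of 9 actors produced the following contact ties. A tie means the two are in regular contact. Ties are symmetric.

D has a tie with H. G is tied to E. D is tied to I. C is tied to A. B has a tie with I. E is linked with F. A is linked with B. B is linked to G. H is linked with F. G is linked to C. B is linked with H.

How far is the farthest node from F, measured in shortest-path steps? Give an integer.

Distances from F: A:3, B:2, C:3, D:2, E:1, G:2, H:1, I:3.
The largest is 3 (to A, I, and C), so the eccentricity of F is 3.

3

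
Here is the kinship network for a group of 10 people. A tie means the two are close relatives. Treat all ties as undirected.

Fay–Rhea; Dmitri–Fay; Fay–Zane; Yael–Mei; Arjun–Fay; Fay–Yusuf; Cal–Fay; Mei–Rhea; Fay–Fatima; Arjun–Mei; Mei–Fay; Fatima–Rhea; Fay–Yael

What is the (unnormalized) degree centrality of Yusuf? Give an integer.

Yusuf is directly tied to Fay. That is 1 neighbor, so the degree of Yusuf is 1.

1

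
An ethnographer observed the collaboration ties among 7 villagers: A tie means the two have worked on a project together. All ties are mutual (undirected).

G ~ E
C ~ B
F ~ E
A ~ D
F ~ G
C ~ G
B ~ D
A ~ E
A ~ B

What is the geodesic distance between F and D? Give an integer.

3

One shortest route is F – E – A – D, which uses 3 edges, and at distance 2 from F we only reach {A, C}, which does not include D. So d(F,D) = 3.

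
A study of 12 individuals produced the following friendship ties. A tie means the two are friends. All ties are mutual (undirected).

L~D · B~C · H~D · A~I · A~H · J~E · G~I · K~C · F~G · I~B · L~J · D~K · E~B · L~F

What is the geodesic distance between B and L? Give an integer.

One shortest route is B – E – J – L, which uses 3 edges, and at distance 2 from B we only reach {A, G, J, K}, which does not include L. So d(B,L) = 3.

3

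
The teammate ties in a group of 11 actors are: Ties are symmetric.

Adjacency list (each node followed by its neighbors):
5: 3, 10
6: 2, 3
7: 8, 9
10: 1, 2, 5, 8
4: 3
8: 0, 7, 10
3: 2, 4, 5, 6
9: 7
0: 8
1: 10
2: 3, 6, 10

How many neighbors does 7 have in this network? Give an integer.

2

7 is directly tied to 8 and 9. That is 2 neighbors, so the degree of 7 is 2.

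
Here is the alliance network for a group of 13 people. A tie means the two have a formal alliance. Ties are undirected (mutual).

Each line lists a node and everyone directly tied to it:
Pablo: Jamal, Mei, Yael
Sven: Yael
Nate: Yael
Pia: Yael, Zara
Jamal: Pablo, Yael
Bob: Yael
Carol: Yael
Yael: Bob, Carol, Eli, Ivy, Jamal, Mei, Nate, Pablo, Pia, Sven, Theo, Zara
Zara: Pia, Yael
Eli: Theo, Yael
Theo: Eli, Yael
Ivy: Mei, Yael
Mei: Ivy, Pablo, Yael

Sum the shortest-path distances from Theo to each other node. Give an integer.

22

Distances from Theo: Bob:2, Carol:2, Eli:1, Ivy:2, Jamal:2, Mei:2, Nate:2, Pablo:2, Pia:2, Sven:2, Yael:1, Zara:2.
Sum = 2 + 2 + 1 + 2 + 2 + 2 + 2 + 2 + 2 + 2 + 1 + 2 = 22.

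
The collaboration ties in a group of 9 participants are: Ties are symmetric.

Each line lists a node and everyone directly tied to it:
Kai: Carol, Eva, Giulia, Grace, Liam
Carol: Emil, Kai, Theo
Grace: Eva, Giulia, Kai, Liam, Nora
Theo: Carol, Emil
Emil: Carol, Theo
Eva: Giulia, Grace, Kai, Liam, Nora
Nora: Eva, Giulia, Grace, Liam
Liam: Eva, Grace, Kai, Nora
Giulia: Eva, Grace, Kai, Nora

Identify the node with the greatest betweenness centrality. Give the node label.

Kai

Unnormalized betweenness of each node: Carol:12, Emil:0, Eva:5/4, Giulia:1, Grace:5/4, Kai:61/4, Liam:1, Nora:1/4, Theo:0.
Kai has the largest value, 61/4, making it the main broker — the node through which the most shortest paths run.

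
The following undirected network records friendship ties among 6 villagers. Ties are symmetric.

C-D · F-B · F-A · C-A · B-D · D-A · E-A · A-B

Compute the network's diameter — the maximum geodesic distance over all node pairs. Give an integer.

Eccentricity of each node (its greatest distance to any other): A:1, B:2, C:2, D:2, E:2, F:2.
The maximum eccentricity is 2, realized for instance by the pair C–F via C – A – F. So the diameter is 2.

2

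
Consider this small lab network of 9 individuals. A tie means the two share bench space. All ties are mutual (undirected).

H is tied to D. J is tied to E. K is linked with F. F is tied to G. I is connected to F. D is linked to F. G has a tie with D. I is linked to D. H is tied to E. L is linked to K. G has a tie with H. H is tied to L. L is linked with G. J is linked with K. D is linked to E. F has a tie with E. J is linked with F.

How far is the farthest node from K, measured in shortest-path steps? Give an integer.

2

Distances from K: D:2, E:2, F:1, G:2, H:2, I:2, J:1, L:1.
The largest is 2 (to H, G, E, I, and D), so the eccentricity of K is 2.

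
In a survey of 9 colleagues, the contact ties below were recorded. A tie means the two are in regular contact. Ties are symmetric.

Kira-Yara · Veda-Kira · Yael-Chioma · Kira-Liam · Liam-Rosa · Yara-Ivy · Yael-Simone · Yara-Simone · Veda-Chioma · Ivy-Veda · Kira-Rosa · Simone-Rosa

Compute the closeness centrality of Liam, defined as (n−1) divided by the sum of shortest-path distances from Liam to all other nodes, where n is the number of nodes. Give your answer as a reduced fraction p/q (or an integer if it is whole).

Distances from Liam: Chioma:3, Ivy:3, Kira:1, Rosa:1, Simone:2, Veda:2, Yael:3, Yara:2. Sum = 17.
n = 9, so closeness = 8/17.

8/17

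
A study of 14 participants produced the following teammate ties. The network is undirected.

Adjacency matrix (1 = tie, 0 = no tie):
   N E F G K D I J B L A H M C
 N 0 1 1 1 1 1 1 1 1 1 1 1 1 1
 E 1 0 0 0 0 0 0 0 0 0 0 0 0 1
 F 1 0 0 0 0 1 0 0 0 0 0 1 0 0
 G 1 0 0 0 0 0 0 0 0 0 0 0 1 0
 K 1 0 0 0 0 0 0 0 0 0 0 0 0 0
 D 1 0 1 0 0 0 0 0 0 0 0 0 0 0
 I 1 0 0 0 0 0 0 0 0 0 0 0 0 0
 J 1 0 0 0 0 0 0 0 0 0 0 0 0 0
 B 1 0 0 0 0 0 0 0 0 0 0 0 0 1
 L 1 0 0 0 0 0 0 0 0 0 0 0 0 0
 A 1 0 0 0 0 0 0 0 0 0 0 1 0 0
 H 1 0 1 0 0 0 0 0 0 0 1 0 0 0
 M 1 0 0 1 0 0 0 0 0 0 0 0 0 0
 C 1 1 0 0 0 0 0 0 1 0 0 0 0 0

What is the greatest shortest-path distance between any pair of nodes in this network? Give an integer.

2

Eccentricity of each node (its greatest distance to any other): A:2, B:2, C:2, D:2, E:2, F:2, G:2, H:2, I:2, J:2, K:2, L:2, M:2, N:1.
The maximum eccentricity is 2, realized for instance by the pair E–F via E – N – F. So the diameter is 2.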